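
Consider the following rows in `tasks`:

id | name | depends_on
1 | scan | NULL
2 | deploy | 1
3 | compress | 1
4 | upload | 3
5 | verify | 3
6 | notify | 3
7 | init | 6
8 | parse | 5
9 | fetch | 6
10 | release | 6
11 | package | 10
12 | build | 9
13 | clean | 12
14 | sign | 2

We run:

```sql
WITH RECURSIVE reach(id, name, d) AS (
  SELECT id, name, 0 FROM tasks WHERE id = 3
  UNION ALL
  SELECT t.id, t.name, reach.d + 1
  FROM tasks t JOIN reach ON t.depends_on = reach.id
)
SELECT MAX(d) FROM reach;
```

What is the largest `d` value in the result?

Base: id=3 (compress) at d 0.
Iteration 1: rows with depends_on in {3} -> upload (id 4, d 1), verify (id 5, d 1), notify (id 6, d 1).
Iteration 2: rows with depends_on in {4,5,6} -> init (id 7, d 2), parse (id 8, d 2), fetch (id 9, d 2), release (id 10, d 2).
Iteration 3: rows with depends_on in {7,8,9,10} -> package (id 11, d 3), build (id 12, d 3).
Iteration 4: rows with depends_on in {11,12} -> clean (id 13, d 4).
Iteration 5: no rows with depends_on in {13}; recursion stops.
d values: 0, 1, 1, 1, 2, 2, 2, 2, 3, 3, 4; the maximum is 4.

4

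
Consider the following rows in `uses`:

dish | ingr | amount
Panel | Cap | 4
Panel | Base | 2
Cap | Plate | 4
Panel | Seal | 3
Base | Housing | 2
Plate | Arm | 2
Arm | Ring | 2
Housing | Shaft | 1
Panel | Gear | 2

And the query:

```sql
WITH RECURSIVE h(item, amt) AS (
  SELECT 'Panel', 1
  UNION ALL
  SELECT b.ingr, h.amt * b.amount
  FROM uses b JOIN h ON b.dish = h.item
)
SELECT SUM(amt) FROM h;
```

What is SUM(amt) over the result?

132

Base: (Panel, amt=1).
Iteration 1: components of {Panel} -> Base = 1*2 = 2, Cap = 1*4 = 4, Gear = 1*2 = 2, Seal = 1*3 = 3.
Iteration 2: components of {Base,Cap,Gear,Seal} -> Housing = 2*2 = 4, Plate = 4*4 = 16.
Iteration 3: components of {Housing,Plate} -> Arm = 16*2 = 32, Shaft = 4*1 = 4.
Iteration 4: components of {Arm,Shaft} -> Ring = 32*2 = 64.
Iteration 5: no further components; recursion stops.
SUM(amt) = 1 + 4 + 2 + 3 + 2 + 16 + 4 + 32 + 4 + 64 = 132.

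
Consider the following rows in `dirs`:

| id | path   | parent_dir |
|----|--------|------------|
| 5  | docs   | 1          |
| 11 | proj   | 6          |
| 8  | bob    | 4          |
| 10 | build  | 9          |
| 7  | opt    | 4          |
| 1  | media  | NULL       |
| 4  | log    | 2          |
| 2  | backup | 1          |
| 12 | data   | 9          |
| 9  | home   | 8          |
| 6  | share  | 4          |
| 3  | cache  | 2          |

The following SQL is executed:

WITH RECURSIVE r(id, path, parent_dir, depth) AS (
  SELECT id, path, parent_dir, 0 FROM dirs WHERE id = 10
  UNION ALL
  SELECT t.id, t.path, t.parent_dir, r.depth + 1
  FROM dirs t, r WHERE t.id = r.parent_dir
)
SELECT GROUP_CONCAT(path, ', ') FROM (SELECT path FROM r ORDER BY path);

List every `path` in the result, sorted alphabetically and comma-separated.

Base: id=10 (build), parent_dir=9, depth 0.
Iteration 1: join on id=9 -> home (id 9, parent_dir=8, depth 1).
Iteration 2: join on id=8 -> bob (id 8, parent_dir=4, depth 2).
Iteration 3: join on id=4 -> log (id 4, parent_dir=2, depth 3).
Iteration 4: join on id=2 -> backup (id 2, parent_dir=1, depth 4).
Iteration 5: join on id=1 -> media (id 1, parent_dir=NULL, depth 5).
Iteration 6: parent_dir is NULL; no match; recursion stops.

backup, bob, build, home, log, media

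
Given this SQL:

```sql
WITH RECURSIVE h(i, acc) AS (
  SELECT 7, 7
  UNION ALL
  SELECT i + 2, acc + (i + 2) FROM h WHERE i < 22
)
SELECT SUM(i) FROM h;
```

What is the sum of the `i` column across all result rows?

Base: i=7, acc=7.
Iteration 1: 7 < 22 holds -> i = 7 + 2 = 9, acc = 7 + 9 = 16.
Iteration 2: 9 < 22 holds -> i = 9 + 2 = 11, acc = 16 + 11 = 27.
Iteration 3: 11 < 22 holds -> i = 11 + 2 = 13, acc = 27 + 13 = 40.
Iteration 4: 13 < 22 holds -> i = 13 + 2 = 15, acc = 40 + 15 = 55.
Iteration 5: 15 < 22 holds -> i = 15 + 2 = 17, acc = 55 + 17 = 72.
Iteration 6: 17 < 22 holds -> i = 17 + 2 = 19, acc = 72 + 19 = 91.
Iteration 7: 19 < 22 holds -> i = 19 + 2 = 21, acc = 91 + 21 = 112.
Iteration 8: 21 < 22 holds -> i = 21 + 2 = 23, acc = 112 + 23 = 135.
Iteration 9: 23 < 22 fails; recursion stops.
SUM(i) = 7 + 9 + 11 + 13 + 15 + 17 + 19 + 21 + 23 = 135.

135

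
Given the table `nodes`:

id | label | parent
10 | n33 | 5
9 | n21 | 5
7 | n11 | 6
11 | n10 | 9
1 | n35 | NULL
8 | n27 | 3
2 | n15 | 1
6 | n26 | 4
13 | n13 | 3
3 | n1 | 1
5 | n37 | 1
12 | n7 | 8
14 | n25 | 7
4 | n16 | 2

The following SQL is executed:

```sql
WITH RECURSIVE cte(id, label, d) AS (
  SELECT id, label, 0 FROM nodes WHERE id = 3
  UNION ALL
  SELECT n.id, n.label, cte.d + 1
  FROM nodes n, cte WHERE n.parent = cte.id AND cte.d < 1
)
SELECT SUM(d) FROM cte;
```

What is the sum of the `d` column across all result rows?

2

Base: id=3 (n1) at d 0.
Iteration 1: rows with parent in {3} -> n27 (id 8, d 1), n13 (id 13, d 1).
Iteration 2: d < 1 fails for all current rows; recursion stops.
SUM(d) = 0 + 1 + 1 = 2.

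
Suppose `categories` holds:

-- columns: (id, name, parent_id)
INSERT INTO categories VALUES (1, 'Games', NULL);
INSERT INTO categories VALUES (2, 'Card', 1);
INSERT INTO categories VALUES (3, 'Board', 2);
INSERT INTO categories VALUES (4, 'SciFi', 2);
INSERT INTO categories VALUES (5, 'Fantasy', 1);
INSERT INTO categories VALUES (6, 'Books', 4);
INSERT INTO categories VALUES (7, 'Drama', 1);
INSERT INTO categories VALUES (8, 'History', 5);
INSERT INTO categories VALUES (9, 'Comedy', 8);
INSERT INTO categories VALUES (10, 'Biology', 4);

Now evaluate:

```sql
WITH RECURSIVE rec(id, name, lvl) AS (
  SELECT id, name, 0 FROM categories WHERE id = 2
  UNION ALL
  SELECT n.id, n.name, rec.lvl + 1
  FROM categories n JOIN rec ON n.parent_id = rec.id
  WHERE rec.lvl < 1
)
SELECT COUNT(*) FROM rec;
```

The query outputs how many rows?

Base: id=2 (Card) at lvl 0.
Iteration 1: rows with parent_id in {2} -> Board (id 3, lvl 1), SciFi (id 4, lvl 1).
Iteration 2: lvl < 1 fails for all current rows; recursion stops.
Total rows emitted: 3.

3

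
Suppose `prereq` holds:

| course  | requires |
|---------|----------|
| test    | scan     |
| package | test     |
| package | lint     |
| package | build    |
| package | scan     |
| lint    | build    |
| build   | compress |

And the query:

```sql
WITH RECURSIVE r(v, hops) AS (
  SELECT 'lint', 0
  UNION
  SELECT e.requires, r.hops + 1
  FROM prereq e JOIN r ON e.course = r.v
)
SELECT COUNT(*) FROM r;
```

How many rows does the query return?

3

Base: (lint, hops=0).
Iteration 1: edges from {lint} -> (build, hops=1).
Iteration 2: edges from {build} -> (compress, hops=2).
Iteration 3: no outgoing edges from {compress}; recursion stops.
Total rows emitted: 3.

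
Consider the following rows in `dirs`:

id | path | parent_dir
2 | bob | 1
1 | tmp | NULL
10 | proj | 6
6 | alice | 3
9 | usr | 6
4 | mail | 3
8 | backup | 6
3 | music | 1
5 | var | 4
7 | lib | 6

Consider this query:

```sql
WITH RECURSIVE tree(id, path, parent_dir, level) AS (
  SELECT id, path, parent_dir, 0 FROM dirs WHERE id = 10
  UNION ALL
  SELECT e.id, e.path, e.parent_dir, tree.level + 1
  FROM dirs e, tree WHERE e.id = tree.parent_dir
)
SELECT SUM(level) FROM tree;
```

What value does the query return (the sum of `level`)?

6

Base: id=10 (proj), parent_dir=6, level 0.
Iteration 1: join on id=6 -> alice (id 6, parent_dir=3, level 1).
Iteration 2: join on id=3 -> music (id 3, parent_dir=1, level 2).
Iteration 3: join on id=1 -> tmp (id 1, parent_dir=NULL, level 3).
Iteration 4: parent_dir is NULL; no match; recursion stops.
SUM(level) = 0 + 1 + 2 + 3 = 6.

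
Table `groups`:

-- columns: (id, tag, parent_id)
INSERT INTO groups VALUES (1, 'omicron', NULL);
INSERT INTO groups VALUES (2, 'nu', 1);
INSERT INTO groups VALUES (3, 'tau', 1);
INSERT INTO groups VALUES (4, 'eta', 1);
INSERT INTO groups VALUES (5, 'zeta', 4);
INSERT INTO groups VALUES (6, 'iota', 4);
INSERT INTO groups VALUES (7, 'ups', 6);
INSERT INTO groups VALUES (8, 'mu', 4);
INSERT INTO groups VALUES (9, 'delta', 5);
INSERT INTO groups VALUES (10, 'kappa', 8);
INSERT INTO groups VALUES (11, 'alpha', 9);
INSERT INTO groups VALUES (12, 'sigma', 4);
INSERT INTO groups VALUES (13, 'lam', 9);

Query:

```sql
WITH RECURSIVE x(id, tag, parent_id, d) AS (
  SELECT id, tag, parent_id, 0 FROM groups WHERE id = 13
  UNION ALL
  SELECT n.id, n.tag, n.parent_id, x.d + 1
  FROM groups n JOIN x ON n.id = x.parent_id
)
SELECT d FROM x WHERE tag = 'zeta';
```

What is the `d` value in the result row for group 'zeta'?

Base: id=13 (lam), parent_id=9, d 0.
Iteration 1: join on id=9 -> delta (id 9, parent_id=5, d 1).
Iteration 2: join on id=5 -> zeta (id 5, parent_id=4, d 2).
Iteration 3: join on id=4 -> eta (id 4, parent_id=1, d 3).
Iteration 4: join on id=1 -> omicron (id 1, parent_id=NULL, d 4).
Iteration 5: parent_id is NULL; no match; recursion stops.

2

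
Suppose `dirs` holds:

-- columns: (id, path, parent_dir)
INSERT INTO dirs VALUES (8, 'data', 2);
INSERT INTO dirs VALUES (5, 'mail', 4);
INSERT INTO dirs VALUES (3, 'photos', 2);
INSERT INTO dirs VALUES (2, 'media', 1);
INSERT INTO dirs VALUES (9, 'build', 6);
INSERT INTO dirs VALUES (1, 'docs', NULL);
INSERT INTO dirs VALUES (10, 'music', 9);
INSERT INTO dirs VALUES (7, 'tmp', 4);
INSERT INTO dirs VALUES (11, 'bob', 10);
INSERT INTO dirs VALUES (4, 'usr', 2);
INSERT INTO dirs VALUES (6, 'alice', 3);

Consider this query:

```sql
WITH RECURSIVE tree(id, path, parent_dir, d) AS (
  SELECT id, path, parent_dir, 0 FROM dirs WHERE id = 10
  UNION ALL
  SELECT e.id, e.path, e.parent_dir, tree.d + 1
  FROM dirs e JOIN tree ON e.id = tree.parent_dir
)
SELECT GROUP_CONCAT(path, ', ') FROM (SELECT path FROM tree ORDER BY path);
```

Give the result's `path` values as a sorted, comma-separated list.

alice, build, docs, media, music, photos

Base: id=10 (music), parent_dir=9, d 0.
Iteration 1: join on id=9 -> build (id 9, parent_dir=6, d 1).
Iteration 2: join on id=6 -> alice (id 6, parent_dir=3, d 2).
Iteration 3: join on id=3 -> photos (id 3, parent_dir=2, d 3).
Iteration 4: join on id=2 -> media (id 2, parent_dir=1, d 4).
Iteration 5: join on id=1 -> docs (id 1, parent_dir=NULL, d 5).
Iteration 6: parent_dir is NULL; no match; recursion stops.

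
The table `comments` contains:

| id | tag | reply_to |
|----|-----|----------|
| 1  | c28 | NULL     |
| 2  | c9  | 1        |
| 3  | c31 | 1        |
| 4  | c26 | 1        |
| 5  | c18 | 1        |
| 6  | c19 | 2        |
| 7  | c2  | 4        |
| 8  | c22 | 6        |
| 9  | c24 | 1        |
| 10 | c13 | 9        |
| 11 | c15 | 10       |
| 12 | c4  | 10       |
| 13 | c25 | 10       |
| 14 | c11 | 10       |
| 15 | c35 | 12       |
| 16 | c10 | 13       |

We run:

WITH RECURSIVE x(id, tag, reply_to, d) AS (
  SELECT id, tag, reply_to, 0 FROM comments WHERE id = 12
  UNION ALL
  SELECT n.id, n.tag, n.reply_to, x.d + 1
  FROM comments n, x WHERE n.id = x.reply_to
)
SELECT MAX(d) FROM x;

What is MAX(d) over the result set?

Base: id=12 (c4), reply_to=10, d 0.
Iteration 1: join on id=10 -> c13 (id 10, reply_to=9, d 1).
Iteration 2: join on id=9 -> c24 (id 9, reply_to=1, d 2).
Iteration 3: join on id=1 -> c28 (id 1, reply_to=NULL, d 3).
Iteration 4: reply_to is NULL; no match; recursion stops.
d values: 0, 1, 2, 3; the maximum is 3.

3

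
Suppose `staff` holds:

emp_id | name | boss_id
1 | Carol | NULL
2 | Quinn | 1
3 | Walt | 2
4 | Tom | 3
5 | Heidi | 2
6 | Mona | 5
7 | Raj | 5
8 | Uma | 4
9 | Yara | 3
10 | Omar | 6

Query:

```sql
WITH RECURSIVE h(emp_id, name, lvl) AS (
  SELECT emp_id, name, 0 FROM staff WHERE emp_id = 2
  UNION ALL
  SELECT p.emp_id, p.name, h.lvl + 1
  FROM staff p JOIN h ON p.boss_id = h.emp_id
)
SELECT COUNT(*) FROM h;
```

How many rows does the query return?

9

Base: emp_id=2 (Quinn) at lvl 0.
Iteration 1: rows with boss_id in {2} -> Walt (id 3, lvl 1), Heidi (id 5, lvl 1).
Iteration 2: rows with boss_id in {3,5} -> Tom (id 4, lvl 2), Mona (id 6, lvl 2), Raj (id 7, lvl 2), Yara (id 9, lvl 2).
Iteration 3: rows with boss_id in {4,6,7,9} -> Uma (id 8, lvl 3), Omar (id 10, lvl 3).
Iteration 4: no rows with boss_id in {8,10}; recursion stops.
Total rows emitted: 9.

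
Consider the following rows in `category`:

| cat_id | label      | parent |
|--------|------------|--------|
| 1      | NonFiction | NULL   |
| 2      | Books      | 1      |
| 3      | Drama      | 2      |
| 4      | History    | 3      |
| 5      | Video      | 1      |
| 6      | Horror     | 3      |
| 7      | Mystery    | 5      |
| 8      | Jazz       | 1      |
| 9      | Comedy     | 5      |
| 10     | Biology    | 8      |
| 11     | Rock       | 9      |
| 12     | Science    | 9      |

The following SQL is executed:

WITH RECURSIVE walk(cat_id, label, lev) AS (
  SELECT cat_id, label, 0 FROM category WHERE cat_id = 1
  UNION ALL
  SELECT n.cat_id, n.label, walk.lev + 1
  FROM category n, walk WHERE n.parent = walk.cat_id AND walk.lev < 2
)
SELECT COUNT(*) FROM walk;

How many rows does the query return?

8

Base: cat_id=1 (NonFiction) at lev 0.
Iteration 1: rows with parent in {1} -> Books (id 2, lev 1), Video (id 5, lev 1), Jazz (id 8, lev 1).
Iteration 2: rows with parent in {2,5,8} -> Drama (id 3, lev 2), Mystery (id 7, lev 2), Comedy (id 9, lev 2), Biology (id 10, lev 2).
Iteration 3: lev < 2 fails for all current rows; recursion stops.
Total rows emitted: 8.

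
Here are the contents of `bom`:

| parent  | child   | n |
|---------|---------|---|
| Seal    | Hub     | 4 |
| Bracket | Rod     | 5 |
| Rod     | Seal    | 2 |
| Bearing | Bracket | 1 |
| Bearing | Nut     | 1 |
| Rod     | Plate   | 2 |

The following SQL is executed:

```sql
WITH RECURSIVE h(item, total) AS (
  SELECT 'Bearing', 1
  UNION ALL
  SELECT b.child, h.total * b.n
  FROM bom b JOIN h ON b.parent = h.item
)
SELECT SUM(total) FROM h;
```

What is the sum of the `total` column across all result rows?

Base: (Bearing, total=1).
Iteration 1: components of {Bearing} -> Bracket = 1*1 = 1, Nut = 1*1 = 1.
Iteration 2: components of {Bracket,Nut} -> Rod = 1*5 = 5.
Iteration 3: components of {Rod} -> Plate = 5*2 = 10, Seal = 5*2 = 10.
Iteration 4: components of {Plate,Seal} -> Hub = 10*4 = 40.
Iteration 5: no further components; recursion stops.
SUM(total) = 1 + 1 + 1 + 5 + 10 + 10 + 40 = 68.

68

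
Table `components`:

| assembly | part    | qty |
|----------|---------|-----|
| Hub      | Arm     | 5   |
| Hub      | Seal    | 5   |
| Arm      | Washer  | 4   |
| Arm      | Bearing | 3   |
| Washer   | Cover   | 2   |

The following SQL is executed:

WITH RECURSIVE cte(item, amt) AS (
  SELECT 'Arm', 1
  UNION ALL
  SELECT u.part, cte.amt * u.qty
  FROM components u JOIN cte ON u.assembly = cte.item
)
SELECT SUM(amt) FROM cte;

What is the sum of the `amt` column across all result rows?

Base: (Arm, amt=1).
Iteration 1: components of {Arm} -> Bearing = 1*3 = 3, Washer = 1*4 = 4.
Iteration 2: components of {Bearing,Washer} -> Cover = 4*2 = 8.
Iteration 3: no further components; recursion stops.
SUM(amt) = 1 + 4 + 3 + 8 = 16.

16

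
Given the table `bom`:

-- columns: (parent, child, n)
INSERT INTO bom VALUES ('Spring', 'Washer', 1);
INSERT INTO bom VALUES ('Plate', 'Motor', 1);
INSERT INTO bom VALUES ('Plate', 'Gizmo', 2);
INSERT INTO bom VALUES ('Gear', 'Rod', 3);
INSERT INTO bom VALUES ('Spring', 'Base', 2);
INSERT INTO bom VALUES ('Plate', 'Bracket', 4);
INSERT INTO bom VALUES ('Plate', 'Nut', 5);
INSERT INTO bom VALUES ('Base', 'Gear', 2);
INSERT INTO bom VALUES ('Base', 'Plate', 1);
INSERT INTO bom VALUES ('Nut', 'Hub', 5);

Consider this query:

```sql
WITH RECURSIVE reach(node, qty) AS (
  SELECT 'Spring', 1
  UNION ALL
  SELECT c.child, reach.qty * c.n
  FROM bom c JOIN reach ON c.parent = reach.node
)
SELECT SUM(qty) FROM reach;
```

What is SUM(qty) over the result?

96

Base: (Spring, qty=1).
Iteration 1: components of {Spring} -> Base = 1*2 = 2, Washer = 1*1 = 1.
Iteration 2: components of {Base,Washer} -> Gear = 2*2 = 4, Plate = 2*1 = 2.
Iteration 3: components of {Gear,Plate} -> Bracket = 2*4 = 8, Gizmo = 2*2 = 4, Motor = 2*1 = 2, Nut = 2*5 = 10, Rod = 4*3 = 12.
Iteration 4: components of {Bracket,Gizmo,Motor,Nut,Rod} -> Hub = 10*5 = 50.
Iteration 5: no further components; recursion stops.
SUM(qty) = 1 + 2 + 1 + 2 + 4 + 10 + 2 + 4 + 8 + 12 + 50 = 96.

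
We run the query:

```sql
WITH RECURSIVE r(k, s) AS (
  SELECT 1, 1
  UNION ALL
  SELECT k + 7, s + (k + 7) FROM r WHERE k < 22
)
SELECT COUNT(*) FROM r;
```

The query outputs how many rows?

4

Base: k=1, s=1.
Iteration 1: 1 < 22 holds -> k = 1 + 7 = 8, s = 1 + 8 = 9.
Iteration 2: 8 < 22 holds -> k = 8 + 7 = 15, s = 9 + 15 = 24.
Iteration 3: 15 < 22 holds -> k = 15 + 7 = 22, s = 24 + 22 = 46.
Iteration 4: 22 < 22 fails; recursion stops.
Total rows emitted: 4.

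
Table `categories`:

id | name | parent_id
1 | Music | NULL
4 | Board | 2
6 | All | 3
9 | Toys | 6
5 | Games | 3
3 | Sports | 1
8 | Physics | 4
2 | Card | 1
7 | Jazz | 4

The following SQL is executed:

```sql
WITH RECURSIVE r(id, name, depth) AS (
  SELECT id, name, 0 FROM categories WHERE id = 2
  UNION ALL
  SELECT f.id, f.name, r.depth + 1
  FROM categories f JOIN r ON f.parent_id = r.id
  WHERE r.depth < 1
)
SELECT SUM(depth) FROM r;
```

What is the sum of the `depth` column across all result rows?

1

Base: id=2 (Card) at depth 0.
Iteration 1: rows with parent_id in {2} -> Board (id 4, depth 1).
Iteration 2: depth < 1 fails for all current rows; recursion stops.
SUM(depth) = 0 + 1 = 1.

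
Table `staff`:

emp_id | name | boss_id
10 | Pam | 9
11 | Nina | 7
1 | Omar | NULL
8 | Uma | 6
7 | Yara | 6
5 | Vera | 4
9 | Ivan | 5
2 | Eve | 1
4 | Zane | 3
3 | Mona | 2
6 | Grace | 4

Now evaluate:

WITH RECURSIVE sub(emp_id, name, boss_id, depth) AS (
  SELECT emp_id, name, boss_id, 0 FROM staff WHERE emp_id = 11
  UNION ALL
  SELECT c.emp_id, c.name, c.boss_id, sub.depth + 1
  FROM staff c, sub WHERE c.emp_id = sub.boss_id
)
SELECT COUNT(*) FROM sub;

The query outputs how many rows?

Base: emp_id=11 (Nina), boss_id=7, depth 0.
Iteration 1: join on emp_id=7 -> Yara (id 7, boss_id=6, depth 1).
Iteration 2: join on emp_id=6 -> Grace (id 6, boss_id=4, depth 2).
Iteration 3: join on emp_id=4 -> Zane (id 4, boss_id=3, depth 3).
Iteration 4: join on emp_id=3 -> Mona (id 3, boss_id=2, depth 4).
Iteration 5: join on emp_id=2 -> Eve (id 2, boss_id=1, depth 5).
Iteration 6: join on emp_id=1 -> Omar (id 1, boss_id=NULL, depth 6).
Iteration 7: boss_id is NULL; no match; recursion stops.
Total rows emitted: 7.

7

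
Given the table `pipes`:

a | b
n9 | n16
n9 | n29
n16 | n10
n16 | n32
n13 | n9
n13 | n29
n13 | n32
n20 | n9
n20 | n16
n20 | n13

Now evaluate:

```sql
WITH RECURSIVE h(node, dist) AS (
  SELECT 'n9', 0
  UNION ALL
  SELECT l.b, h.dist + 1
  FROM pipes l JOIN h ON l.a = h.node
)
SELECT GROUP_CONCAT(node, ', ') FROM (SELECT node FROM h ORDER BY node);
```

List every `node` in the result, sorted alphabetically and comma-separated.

Base: (n9, dist=0).
Iteration 1: edges from {n9} -> (n16, dist=1), (n29, dist=1).
Iteration 2: edges from {n16,n29} -> (n10, dist=2), (n32, dist=2).
Iteration 3: no outgoing edges from {n10,n32}; recursion stops.

n10, n16, n29, n32, n9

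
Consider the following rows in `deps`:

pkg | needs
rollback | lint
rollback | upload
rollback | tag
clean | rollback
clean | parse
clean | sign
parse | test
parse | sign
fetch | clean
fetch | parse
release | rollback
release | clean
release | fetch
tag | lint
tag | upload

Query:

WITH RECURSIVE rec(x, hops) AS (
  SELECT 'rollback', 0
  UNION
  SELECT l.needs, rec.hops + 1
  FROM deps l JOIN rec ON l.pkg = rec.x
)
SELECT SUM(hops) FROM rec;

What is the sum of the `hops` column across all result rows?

Base: (rollback, hops=0).
Iteration 1: edges from {rollback} -> (lint, hops=1), (tag, hops=1), (upload, hops=1).
Iteration 2: edges from {lint,tag,upload} -> (lint, hops=2), (upload, hops=2).
Iteration 3: no outgoing edges from {lint,upload}; recursion stops.
SUM(hops) = 0 + 1 + 1 + 1 + 2 + 2 = 7.

7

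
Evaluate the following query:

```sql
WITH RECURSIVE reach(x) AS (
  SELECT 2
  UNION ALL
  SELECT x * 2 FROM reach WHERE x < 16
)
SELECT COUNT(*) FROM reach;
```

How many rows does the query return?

Base: x=2.
Iteration 1: 2 < 16 holds -> x = 2 * 2 = 4.
Iteration 2: 4 < 16 holds -> x = 4 * 2 = 8.
Iteration 3: 8 < 16 holds -> x = 8 * 2 = 16.
Iteration 4: 16 < 16 fails; recursion stops.
Total rows emitted: 4.

4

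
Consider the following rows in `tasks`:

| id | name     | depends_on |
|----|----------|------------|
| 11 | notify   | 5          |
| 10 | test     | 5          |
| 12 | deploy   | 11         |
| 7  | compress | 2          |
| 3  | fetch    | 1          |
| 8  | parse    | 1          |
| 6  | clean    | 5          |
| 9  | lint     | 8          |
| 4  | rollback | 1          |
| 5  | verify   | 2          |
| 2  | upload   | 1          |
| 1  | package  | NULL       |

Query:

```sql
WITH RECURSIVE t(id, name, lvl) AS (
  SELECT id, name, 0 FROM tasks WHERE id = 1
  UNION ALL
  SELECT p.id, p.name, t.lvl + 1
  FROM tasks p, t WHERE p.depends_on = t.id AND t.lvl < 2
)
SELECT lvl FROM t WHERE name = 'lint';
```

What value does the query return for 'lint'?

Base: id=1 (package) at lvl 0.
Iteration 1: rows with depends_on in {1} -> upload (id 2, lvl 1), fetch (id 3, lvl 1), rollback (id 4, lvl 1), parse (id 8, lvl 1).
Iteration 2: rows with depends_on in {2,3,4,8} -> verify (id 5, lvl 2), compress (id 7, lvl 2), lint (id 9, lvl 2).
Iteration 3: lvl < 2 fails for all current rows; recursion stops.

2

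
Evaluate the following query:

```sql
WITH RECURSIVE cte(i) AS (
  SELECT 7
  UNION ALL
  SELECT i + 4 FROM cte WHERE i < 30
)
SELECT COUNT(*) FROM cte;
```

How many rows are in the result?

7

Base: i=7.
Iteration 1: 7 < 30 holds -> i = 7 + 4 = 11.
Iteration 2: 11 < 30 holds -> i = 11 + 4 = 15.
Iteration 3: 15 < 30 holds -> i = 15 + 4 = 19.
Iteration 4: 19 < 30 holds -> i = 19 + 4 = 23.
Iteration 5: 23 < 30 holds -> i = 23 + 4 = 27.
Iteration 6: 27 < 30 holds -> i = 27 + 4 = 31.
Iteration 7: 31 < 30 fails; recursion stops.
Total rows emitted: 7.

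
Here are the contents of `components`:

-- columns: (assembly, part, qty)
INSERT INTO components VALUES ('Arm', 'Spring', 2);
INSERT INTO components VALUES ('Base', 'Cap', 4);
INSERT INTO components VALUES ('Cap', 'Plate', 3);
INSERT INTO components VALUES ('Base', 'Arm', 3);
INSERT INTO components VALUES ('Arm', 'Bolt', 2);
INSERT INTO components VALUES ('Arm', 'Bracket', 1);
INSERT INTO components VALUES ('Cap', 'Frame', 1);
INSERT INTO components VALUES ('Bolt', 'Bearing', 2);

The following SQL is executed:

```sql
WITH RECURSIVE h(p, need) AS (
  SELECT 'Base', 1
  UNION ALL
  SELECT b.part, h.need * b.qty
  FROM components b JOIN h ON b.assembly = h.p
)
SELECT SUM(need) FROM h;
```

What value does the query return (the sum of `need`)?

51

Base: (Base, need=1).
Iteration 1: components of {Base} -> Arm = 1*3 = 3, Cap = 1*4 = 4.
Iteration 2: components of {Arm,Cap} -> Bolt = 3*2 = 6, Bracket = 3*1 = 3, Frame = 4*1 = 4, Plate = 4*3 = 12, Spring = 3*2 = 6.
Iteration 3: components of {Bolt,Bracket,Frame,Plate,Spring} -> Bearing = 6*2 = 12.
Iteration 4: no further components; recursion stops.
SUM(need) = 1 + 3 + 4 + 6 + 6 + 3 + 4 + 12 + 12 = 51.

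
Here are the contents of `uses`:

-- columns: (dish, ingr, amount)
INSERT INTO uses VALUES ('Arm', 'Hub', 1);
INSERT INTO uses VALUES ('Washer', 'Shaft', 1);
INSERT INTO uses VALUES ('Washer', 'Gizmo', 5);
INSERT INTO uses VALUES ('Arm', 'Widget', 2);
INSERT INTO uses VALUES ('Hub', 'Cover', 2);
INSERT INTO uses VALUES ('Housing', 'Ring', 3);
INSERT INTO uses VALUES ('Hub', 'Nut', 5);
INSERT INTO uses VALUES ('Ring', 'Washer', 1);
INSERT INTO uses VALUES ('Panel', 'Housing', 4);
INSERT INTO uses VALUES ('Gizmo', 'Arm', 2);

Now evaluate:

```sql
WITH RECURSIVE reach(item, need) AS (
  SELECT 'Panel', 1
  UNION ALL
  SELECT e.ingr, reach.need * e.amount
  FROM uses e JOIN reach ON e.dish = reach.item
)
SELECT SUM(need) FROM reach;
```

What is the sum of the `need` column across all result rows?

1421

Base: (Panel, need=1).
Iteration 1: components of {Panel} -> Housing = 1*4 = 4.
Iteration 2: components of {Housing} -> Ring = 4*3 = 12.
Iteration 3: components of {Ring} -> Washer = 12*1 = 12.
Iteration 4: components of {Washer} -> Gizmo = 12*5 = 60, Shaft = 12*1 = 12.
Iteration 5: components of {Gizmo,Shaft} -> Arm = 60*2 = 120.
Iteration 6: components of {Arm} -> Hub = 120*1 = 120, Widget = 120*2 = 240.
Iteration 7: components of {Hub,Widget} -> Cover = 120*2 = 240, Nut = 120*5 = 600.
Iteration 8: no further components; recursion stops.
SUM(need) = 1 + 4 + 12 + 12 + 60 + 12 + 120 + 120 + 240 + 240 + 600 = 1421.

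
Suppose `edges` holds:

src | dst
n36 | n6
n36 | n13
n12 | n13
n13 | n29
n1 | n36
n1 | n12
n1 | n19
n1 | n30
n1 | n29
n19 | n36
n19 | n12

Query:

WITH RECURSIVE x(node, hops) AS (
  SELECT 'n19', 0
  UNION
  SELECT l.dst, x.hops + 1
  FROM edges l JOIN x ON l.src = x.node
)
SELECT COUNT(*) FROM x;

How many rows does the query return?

Base: (n19, hops=0).
Iteration 1: edges from {n19} -> (n12, hops=1), (n36, hops=1).
Iteration 2: edges from {n12,n36} -> (n13, hops=2), (n6, hops=2). [UNION drops 1 duplicate row(s)]
Iteration 3: edges from {n13,n6} -> (n29, hops=3).
Iteration 4: no outgoing edges from {n29}; recursion stops.
Total rows emitted: 6.

6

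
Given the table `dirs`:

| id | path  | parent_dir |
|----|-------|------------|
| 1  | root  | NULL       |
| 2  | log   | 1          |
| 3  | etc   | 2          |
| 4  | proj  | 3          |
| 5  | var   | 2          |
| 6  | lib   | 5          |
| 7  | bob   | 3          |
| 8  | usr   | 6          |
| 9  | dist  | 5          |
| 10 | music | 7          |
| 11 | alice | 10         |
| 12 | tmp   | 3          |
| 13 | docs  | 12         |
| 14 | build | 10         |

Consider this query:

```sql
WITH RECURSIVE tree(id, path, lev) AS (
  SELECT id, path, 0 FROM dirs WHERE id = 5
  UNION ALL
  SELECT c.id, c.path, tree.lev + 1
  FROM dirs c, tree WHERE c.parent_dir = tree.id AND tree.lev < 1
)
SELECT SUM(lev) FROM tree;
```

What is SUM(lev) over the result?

Base: id=5 (var) at lev 0.
Iteration 1: rows with parent_dir in {5} -> lib (id 6, lev 1), dist (id 9, lev 1).
Iteration 2: lev < 1 fails for all current rows; recursion stops.
SUM(lev) = 0 + 1 + 1 = 2.

2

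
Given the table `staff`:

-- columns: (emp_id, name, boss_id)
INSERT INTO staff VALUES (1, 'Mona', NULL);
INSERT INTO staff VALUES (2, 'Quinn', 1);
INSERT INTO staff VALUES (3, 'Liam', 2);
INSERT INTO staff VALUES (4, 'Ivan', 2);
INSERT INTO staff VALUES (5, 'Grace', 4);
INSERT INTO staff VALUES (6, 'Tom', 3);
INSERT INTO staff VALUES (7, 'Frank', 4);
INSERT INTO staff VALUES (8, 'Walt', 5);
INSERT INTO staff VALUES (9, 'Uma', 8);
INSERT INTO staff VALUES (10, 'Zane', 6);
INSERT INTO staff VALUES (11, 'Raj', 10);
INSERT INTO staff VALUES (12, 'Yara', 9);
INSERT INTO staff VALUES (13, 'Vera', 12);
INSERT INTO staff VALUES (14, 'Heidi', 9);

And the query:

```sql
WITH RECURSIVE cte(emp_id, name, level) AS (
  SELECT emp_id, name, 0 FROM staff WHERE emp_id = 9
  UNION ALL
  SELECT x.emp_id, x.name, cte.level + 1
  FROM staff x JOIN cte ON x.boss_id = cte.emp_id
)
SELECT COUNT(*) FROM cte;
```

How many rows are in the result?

4

Base: emp_id=9 (Uma) at level 0.
Iteration 1: rows with boss_id in {9} -> Yara (id 12, level 1), Heidi (id 14, level 1).
Iteration 2: rows with boss_id in {12,14} -> Vera (id 13, level 2).
Iteration 3: no rows with boss_id in {13}; recursion stops.
Total rows emitted: 4.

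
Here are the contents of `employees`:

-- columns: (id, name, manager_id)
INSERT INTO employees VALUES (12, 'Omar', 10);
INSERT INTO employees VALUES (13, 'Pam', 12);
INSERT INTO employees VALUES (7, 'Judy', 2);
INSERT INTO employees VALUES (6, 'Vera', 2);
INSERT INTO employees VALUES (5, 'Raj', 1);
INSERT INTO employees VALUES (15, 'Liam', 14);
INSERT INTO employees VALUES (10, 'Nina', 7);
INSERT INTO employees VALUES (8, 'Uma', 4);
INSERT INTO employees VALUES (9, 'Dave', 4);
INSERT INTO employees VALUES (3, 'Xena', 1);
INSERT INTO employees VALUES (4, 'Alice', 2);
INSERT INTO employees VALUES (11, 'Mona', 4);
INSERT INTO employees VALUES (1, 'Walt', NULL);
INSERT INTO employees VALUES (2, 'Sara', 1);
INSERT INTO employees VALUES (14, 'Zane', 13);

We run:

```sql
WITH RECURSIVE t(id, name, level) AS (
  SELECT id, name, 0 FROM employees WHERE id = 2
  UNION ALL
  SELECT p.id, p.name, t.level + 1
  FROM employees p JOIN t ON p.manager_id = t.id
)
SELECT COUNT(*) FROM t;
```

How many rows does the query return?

12

Base: id=2 (Sara) at level 0.
Iteration 1: rows with manager_id in {2} -> Alice (id 4, level 1), Vera (id 6, level 1), Judy (id 7, level 1).
Iteration 2: rows with manager_id in {4,6,7} -> Uma (id 8, level 2), Dave (id 9, level 2), Nina (id 10, level 2), Mona (id 11, level 2).
Iteration 3: rows with manager_id in {8,9,10,11} -> Omar (id 12, level 3).
Iteration 4: rows with manager_id in {12} -> Pam (id 13, level 4).
Iteration 5: rows with manager_id in {13} -> Zane (id 14, level 5).
Iteration 6: rows with manager_id in {14} -> Liam (id 15, level 6).
Iteration 7: no rows with manager_id in {15}; recursion stops.
Total rows emitted: 12.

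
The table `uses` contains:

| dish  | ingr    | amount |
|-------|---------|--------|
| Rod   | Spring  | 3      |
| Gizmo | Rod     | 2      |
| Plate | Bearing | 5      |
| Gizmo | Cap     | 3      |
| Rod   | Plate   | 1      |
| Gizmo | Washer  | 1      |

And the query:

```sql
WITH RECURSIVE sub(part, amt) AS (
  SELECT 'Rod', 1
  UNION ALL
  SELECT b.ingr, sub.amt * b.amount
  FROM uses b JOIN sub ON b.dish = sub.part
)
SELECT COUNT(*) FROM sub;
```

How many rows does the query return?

4

Base: (Rod, amt=1).
Iteration 1: components of {Rod} -> Plate = 1*1 = 1, Spring = 1*3 = 3.
Iteration 2: components of {Plate,Spring} -> Bearing = 1*5 = 5.
Iteration 3: no further components; recursion stops.
Total rows emitted: 4.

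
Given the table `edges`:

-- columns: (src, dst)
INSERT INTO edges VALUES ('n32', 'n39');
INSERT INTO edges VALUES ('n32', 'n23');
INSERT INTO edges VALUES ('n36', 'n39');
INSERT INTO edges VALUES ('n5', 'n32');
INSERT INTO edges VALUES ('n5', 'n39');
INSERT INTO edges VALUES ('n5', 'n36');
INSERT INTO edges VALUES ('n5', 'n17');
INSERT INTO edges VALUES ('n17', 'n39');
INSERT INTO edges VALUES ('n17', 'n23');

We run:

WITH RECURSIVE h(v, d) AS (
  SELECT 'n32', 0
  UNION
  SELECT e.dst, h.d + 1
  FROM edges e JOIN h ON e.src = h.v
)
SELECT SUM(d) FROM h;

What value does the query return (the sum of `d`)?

Base: (n32, d=0).
Iteration 1: edges from {n32} -> (n23, d=1), (n39, d=1).
Iteration 2: no outgoing edges from {n23,n39}; recursion stops.
SUM(d) = 0 + 1 + 1 = 2.

2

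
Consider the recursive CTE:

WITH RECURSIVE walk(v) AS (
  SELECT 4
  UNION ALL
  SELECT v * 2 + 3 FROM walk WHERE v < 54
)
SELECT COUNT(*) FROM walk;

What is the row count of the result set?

5

Base: v=4.
Iteration 1: 4 < 54 holds -> v = 4 * 2 + 3 = 11.
Iteration 2: 11 < 54 holds -> v = 11 * 2 + 3 = 25.
Iteration 3: 25 < 54 holds -> v = 25 * 2 + 3 = 53.
Iteration 4: 53 < 54 holds -> v = 53 * 2 + 3 = 109.
Iteration 5: 109 < 54 fails; recursion stops.
Total rows emitted: 5.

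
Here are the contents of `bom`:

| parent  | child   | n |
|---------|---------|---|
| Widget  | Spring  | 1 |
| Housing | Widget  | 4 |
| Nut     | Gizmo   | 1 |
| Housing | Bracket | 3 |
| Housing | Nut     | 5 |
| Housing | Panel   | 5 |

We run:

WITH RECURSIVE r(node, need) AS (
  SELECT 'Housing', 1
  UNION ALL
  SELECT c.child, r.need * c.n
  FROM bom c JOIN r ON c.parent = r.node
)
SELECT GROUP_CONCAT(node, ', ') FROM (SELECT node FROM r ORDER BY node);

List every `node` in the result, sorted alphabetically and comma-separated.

Base: (Housing, need=1).
Iteration 1: components of {Housing} -> Bracket = 1*3 = 3, Nut = 1*5 = 5, Panel = 1*5 = 5, Widget = 1*4 = 4.
Iteration 2: components of {Bracket,Nut,Panel,Widget} -> Gizmo = 5*1 = 5, Spring = 4*1 = 4.
Iteration 3: no further components; recursion stops.

Bracket, Gizmo, Housing, Nut, Panel, Spring, Widget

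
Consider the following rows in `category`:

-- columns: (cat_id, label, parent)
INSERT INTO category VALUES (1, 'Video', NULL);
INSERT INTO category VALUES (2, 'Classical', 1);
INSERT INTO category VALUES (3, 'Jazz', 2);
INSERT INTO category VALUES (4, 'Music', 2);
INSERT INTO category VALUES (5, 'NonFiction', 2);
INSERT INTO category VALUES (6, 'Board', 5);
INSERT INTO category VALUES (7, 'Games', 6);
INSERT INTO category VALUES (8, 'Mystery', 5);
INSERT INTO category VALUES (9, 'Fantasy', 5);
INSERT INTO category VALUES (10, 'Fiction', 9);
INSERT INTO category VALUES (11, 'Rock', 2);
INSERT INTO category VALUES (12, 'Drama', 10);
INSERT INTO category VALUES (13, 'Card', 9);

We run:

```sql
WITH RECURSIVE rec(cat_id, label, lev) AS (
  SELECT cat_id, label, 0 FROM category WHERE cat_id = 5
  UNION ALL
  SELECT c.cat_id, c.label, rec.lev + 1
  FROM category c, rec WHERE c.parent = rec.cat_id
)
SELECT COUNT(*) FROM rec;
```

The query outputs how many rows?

8

Base: cat_id=5 (NonFiction) at lev 0.
Iteration 1: rows with parent in {5} -> Board (id 6, lev 1), Mystery (id 8, lev 1), Fantasy (id 9, lev 1).
Iteration 2: rows with parent in {6,8,9} -> Games (id 7, lev 2), Fiction (id 10, lev 2), Card (id 13, lev 2).
Iteration 3: rows with parent in {7,10,13} -> Drama (id 12, lev 3).
Iteration 4: no rows with parent in {12}; recursion stops.
Total rows emitted: 8.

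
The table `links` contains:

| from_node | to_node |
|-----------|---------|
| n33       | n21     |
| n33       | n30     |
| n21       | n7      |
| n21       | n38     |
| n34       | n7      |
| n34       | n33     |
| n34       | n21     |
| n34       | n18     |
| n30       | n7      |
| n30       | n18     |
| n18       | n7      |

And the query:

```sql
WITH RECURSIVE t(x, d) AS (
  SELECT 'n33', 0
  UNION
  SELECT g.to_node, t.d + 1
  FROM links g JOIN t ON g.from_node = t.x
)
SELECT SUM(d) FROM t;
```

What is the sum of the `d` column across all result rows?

Base: (n33, d=0).
Iteration 1: edges from {n33} -> (n21, d=1), (n30, d=1).
Iteration 2: edges from {n21,n30} -> (n18, d=2), (n38, d=2), (n7, d=2). [UNION drops 1 duplicate row(s)]
Iteration 3: edges from {n18,n38,n7} -> (n7, d=3).
Iteration 4: no outgoing edges from {n7}; recursion stops.
SUM(d) = 0 + 1 + 1 + 2 + 2 + 2 + 3 = 11.

11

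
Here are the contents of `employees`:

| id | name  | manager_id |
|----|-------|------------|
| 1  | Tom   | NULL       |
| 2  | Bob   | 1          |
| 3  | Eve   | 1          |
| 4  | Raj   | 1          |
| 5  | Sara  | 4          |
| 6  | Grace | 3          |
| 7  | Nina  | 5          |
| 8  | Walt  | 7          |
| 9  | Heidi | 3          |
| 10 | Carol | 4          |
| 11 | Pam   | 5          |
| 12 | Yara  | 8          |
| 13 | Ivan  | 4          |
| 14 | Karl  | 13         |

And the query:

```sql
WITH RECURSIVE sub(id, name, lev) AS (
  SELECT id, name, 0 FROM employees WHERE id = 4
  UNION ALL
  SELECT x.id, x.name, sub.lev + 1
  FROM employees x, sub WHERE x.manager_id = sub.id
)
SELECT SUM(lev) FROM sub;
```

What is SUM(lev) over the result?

Base: id=4 (Raj) at lev 0.
Iteration 1: rows with manager_id in {4} -> Sara (id 5, lev 1), Carol (id 10, lev 1), Ivan (id 13, lev 1).
Iteration 2: rows with manager_id in {5,10,13} -> Nina (id 7, lev 2), Pam (id 11, lev 2), Karl (id 14, lev 2).
Iteration 3: rows with manager_id in {7,11,14} -> Walt (id 8, lev 3).
Iteration 4: rows with manager_id in {8} -> Yara (id 12, lev 4).
Iteration 5: no rows with manager_id in {12}; recursion stops.
SUM(lev) = 0 + 1 + 1 + 1 + 2 + 2 + 2 + 3 + 4 = 16.

16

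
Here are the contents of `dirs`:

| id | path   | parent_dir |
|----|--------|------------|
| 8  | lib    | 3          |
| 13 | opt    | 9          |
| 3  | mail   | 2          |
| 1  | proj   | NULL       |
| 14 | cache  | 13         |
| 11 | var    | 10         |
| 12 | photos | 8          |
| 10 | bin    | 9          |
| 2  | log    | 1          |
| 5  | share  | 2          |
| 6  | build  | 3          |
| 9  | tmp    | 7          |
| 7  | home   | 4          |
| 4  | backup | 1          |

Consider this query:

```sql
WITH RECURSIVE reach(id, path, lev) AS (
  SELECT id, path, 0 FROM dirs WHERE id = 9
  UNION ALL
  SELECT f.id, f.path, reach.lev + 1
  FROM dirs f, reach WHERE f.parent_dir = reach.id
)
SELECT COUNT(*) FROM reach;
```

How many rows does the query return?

5

Base: id=9 (tmp) at lev 0.
Iteration 1: rows with parent_dir in {9} -> bin (id 10, lev 1), opt (id 13, lev 1).
Iteration 2: rows with parent_dir in {10,13} -> var (id 11, lev 2), cache (id 14, lev 2).
Iteration 3: no rows with parent_dir in {11,14}; recursion stops.
Total rows emitted: 5.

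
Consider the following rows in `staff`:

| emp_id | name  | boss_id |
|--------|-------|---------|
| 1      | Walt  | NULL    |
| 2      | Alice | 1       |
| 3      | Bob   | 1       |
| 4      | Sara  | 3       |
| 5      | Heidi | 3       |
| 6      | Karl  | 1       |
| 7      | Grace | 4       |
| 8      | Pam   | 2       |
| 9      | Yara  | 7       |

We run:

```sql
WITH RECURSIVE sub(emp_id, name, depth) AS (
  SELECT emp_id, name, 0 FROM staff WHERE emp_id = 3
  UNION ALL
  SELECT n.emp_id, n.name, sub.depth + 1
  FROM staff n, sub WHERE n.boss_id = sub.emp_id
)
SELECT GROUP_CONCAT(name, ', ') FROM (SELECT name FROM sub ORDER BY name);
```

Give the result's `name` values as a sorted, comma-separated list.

Bob, Grace, Heidi, Sara, Yara

Base: emp_id=3 (Bob) at depth 0.
Iteration 1: rows with boss_id in {3} -> Sara (id 4, depth 1), Heidi (id 5, depth 1).
Iteration 2: rows with boss_id in {4,5} -> Grace (id 7, depth 2).
Iteration 3: rows with boss_id in {7} -> Yara (id 9, depth 3).
Iteration 4: no rows with boss_id in {9}; recursion stops.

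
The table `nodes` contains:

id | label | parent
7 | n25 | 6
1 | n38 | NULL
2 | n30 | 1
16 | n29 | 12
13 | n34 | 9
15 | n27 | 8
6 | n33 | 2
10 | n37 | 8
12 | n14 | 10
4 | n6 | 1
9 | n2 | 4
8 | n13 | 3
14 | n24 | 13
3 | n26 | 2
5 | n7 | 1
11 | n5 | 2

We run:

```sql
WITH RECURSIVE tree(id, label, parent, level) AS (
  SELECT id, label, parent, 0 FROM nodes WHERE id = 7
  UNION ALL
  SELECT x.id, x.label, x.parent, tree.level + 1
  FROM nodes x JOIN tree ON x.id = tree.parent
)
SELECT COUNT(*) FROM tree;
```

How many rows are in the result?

4

Base: id=7 (n25), parent=6, level 0.
Iteration 1: join on id=6 -> n33 (id 6, parent=2, level 1).
Iteration 2: join on id=2 -> n30 (id 2, parent=1, level 2).
Iteration 3: join on id=1 -> n38 (id 1, parent=NULL, level 3).
Iteration 4: parent is NULL; no match; recursion stops.
Total rows emitted: 4.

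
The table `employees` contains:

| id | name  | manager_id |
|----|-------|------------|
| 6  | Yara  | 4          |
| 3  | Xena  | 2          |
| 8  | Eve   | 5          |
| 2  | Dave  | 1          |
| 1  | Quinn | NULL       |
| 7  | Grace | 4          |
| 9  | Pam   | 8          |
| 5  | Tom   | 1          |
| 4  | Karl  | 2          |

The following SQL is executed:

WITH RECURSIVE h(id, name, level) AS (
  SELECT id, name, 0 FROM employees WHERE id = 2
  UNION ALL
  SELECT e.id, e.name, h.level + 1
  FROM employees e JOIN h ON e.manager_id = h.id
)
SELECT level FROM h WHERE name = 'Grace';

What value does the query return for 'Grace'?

Base: id=2 (Dave) at level 0.
Iteration 1: rows with manager_id in {2} -> Xena (id 3, level 1), Karl (id 4, level 1).
Iteration 2: rows with manager_id in {3,4} -> Yara (id 6, level 2), Grace (id 7, level 2).
Iteration 3: no rows with manager_id in {6,7}; recursion stops.

2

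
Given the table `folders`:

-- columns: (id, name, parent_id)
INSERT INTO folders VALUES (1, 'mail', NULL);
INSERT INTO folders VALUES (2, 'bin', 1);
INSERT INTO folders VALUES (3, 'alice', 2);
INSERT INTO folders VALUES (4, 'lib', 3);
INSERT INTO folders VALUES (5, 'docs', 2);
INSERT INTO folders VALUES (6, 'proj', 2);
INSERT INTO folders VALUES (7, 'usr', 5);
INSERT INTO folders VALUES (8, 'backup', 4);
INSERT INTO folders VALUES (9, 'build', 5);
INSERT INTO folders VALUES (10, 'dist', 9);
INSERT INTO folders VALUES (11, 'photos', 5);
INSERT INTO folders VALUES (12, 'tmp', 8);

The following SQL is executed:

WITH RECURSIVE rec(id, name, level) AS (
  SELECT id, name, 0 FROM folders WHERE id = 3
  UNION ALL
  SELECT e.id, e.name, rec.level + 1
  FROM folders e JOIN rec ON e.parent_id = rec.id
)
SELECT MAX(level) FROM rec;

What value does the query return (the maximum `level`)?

3

Base: id=3 (alice) at level 0.
Iteration 1: rows with parent_id in {3} -> lib (id 4, level 1).
Iteration 2: rows with parent_id in {4} -> backup (id 8, level 2).
Iteration 3: rows with parent_id in {8} -> tmp (id 12, level 3).
Iteration 4: no rows with parent_id in {12}; recursion stops.
level values: 0, 1, 2, 3; the maximum is 3.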